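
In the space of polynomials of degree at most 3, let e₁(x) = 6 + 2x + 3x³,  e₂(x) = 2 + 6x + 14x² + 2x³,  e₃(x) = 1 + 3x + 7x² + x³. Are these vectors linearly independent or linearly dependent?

Write each element as a coordinate vector in ℝ⁴ using {1, x, …, x³}.
One vector is a scalar multiple of another, so the set is dependent.

linearly dependent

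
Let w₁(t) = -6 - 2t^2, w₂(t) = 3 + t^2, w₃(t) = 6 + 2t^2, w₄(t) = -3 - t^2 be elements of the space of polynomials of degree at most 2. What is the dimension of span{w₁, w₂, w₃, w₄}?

Use coordinates relative to {1, t, t^2}.
Apply Gaussian elimination to the matrix whose rows are w₁, w₂, w₃, w₄.
Reduction leaves 1 leading entry, giving rank 1.
(With 4 elements in a 3-dimensional space the rank is at most 3.)

1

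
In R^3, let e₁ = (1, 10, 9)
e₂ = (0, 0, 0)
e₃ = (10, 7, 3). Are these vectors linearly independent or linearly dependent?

One of the vectors is the zero vector, so the set is linearly dependent.

linearly dependent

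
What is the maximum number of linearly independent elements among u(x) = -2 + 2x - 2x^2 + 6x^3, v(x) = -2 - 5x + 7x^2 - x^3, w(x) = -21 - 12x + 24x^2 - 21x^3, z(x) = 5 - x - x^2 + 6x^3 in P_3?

3

Represent each element by its coordinate vector in ℝ⁴.
Apply Gaussian elimination to the matrix whose rows are u, v, w, z.
The echelon form has 3 nonzero rows, so the rank is 3.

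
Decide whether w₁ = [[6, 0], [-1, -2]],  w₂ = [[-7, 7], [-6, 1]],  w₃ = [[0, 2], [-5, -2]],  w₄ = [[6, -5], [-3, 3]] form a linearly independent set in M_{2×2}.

Write each element as a coordinate vector in ℝ⁴ using {E₁₁, E₁₂, E₂₁, E₂₂}.
Row-reduce the matrix whose columns are w₁, w₂, w₃, w₄.
The reduction yields 4 nonzero rows, so the rank is 4.
Since rank = 4 (the number of vectors), the set is linearly independent.

linearly independent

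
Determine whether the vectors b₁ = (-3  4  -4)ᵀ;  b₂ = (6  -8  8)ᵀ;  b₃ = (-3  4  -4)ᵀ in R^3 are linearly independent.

linearly dependent

Place the vectors as rows of a 3×3 matrix and reduce to echelon form.
The reduction yields 1 nonzero row, so the rank is 1.
Since rank 1 < 3, the set is linearly dependent.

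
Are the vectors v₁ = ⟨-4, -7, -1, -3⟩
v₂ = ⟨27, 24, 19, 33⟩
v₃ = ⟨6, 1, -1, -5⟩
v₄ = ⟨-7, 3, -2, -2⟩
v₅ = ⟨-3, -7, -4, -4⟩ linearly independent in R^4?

There are 5 vectors in a 4-dimensional space, so they cannot be linearly independent.

linearly dependent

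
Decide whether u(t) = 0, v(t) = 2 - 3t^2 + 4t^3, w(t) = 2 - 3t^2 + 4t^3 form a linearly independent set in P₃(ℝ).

linearly dependent

Take coordinates with respect to the standard basis {1, t, …, t^3}.
One of the vectors is the zero vector, so the set is linearly dependent.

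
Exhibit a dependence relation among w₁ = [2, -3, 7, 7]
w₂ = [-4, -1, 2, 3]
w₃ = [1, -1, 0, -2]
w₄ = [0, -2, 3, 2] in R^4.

w₁ + w₂ + 2w₃ - 3w₄ = 0

Write the vectors as columns of a matrix and find a nonzero vector in its null space.
A generator of the null space is (1, 1, 2, -3).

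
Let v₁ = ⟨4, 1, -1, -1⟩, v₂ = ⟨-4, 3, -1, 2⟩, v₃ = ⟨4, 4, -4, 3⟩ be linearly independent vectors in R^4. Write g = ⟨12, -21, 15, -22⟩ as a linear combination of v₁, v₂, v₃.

Solve the system with v₁, v₂, v₃ as columns and g as the right-hand side.
The system has the unique solution (α₁, α₂, α₃) = (4, -3, -4).

g = 4v₁ - 3v₂ - 4v₃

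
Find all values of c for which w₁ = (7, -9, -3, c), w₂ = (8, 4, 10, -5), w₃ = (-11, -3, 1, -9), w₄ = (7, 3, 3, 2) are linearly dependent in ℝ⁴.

Dependence holds iff the 4×4 matrix [w₁ w₂ w₃ w₄] is singular.
Expanding, det = 56*c - 232.
This vanishes exactly when c = 29/7.

c = 29/7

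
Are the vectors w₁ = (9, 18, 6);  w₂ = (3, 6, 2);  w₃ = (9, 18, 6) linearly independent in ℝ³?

linearly dependent

Form the 3×3 matrix with these as columns; its determinant is 0.
A zero determinant means the columns are linearly dependent.
Indeed w₁ - 3w₂ = 0.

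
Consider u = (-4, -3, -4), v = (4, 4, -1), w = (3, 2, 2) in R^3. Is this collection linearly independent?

The matrix [u|v|w] has determinant 9.
A nonzero determinant means the columns are linearly independent.

linearly independent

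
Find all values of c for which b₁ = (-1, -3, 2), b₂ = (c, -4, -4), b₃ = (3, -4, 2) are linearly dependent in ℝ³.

Dependence holds iff the 3×3 matrix [b₁ b₂ b₃] is singular.
Expanding, det = 84 - 2*c.
Setting this to zero gives c = 42.

c = 42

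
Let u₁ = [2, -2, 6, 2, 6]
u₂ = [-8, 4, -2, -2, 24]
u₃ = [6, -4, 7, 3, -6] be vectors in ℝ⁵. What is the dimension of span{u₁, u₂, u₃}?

Form the matrix with u₁, u₂, u₃ as columns and reduce.
Reduction leaves 2 leading entries, giving rank 2.

dim = 2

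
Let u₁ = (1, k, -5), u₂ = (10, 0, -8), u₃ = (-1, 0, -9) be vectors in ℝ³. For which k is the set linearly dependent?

The set is linearly dependent precisely when det[u₁; u₂; u₃] = 0.
The determinant works out to 98*k.
This vanishes exactly when k = 0.

k = 0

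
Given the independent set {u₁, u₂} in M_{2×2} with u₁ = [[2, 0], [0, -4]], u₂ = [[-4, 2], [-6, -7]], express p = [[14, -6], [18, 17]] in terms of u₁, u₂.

Identify each element with its coordinate vector in ℝ⁴ via {E₁₁, E₁₂, E₂₁, E₂₂}.
Solve the system with u₁, u₂ as columns and p as the right-hand side.
Row-reducing the augmented matrix gives the unique coefficients (a₁, a₂) = (1, -3).

p = u₁ - 3u₂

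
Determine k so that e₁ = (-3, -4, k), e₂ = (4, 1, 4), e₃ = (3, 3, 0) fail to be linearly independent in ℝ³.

k = 4/3

The vectors are dependent exactly when the determinant of the matrix with rows e₁, e₂, e₃ vanishes.
Cofactor expansion gives det = 9*k - 12.
This vanishes exactly when k = 4/3.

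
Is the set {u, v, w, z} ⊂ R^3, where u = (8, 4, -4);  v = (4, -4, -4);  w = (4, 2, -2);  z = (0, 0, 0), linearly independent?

linearly dependent

There are 4 vectors in a 3-dimensional space, so they cannot be linearly independent.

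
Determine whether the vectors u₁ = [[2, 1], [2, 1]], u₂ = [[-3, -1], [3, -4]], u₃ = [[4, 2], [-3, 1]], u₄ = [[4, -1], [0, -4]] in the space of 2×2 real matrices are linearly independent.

linearly independent

Write each element as a coordinate vector in ℝ⁴ using {E₁₁, E₁₂, E₂₁, E₂₂}.
The matrix [u₁|u₂|u₃|u₄] has determinant 179.
A nonzero determinant means the columns are linearly independent.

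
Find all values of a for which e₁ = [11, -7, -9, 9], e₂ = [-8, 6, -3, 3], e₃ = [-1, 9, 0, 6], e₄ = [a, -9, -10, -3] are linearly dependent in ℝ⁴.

Dependence holds iff the 4×4 matrix [e₁ e₂ e₃ e₄] is singular.
Expanding, det = -450*a - 5040.
This vanishes exactly when a = -56/5.

a = -56/5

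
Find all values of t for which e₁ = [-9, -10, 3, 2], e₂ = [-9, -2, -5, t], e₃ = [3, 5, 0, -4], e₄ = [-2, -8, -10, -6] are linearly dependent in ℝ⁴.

t = -46

The vectors are dependent exactly when the determinant of the matrix with rows e₁, e₂, e₃, e₄ vanishes.
The determinant works out to 108*t + 4968.
Setting this to zero gives t = -46.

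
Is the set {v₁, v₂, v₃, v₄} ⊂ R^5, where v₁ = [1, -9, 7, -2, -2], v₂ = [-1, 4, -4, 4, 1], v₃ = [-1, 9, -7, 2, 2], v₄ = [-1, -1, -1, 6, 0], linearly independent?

linearly dependent

Row-reduce the matrix whose columns are v₁, v₂, v₃, v₄.
The reduction yields 2 nonzero rows, so the rank is 2.
Since rank 2 < 4, the set is linearly dependent.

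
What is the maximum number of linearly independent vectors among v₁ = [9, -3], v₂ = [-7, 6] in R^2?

2

Form the matrix with v₁, v₂ as columns and reduce.
Exactly 2 pivots survive; hence the rank is 2.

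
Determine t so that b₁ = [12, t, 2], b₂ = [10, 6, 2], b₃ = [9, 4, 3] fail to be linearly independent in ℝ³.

t = 23/3

Place the vectors as rows of a 3×3 matrix; dependence ⇔ determinant zero.
Cofactor expansion gives det = 92 - 12*t.
Solving 92 - 12*t = 0 yields t = 23/3.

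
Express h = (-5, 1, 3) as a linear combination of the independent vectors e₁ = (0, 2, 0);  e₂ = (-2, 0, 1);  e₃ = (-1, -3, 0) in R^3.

Set up the augmented matrix [e₁ | e₂ | e₃ | h] and row-reduce.
Back-substitution yields (a₁, a₂, a₃) = (-1, 3, -1).

h = -e₁ + 3e₂ - e₃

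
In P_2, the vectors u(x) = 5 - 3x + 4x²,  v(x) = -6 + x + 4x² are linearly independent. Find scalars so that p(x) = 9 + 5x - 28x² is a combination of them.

p = -3u - 4v

Work in coordinates with respect to the standard basis {1, x, x²}.
Set up the augmented matrix [u | v | p] and row-reduce.
Row-reducing the augmented matrix gives the unique coefficients (a₁, a₂) = (-3, -4).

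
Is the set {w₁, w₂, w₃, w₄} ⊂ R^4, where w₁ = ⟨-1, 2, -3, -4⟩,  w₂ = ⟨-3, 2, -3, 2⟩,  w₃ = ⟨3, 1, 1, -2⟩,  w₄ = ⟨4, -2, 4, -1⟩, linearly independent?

linearly independent

Form the 4×4 matrix with these as columns; its determinant is -2.
A nonzero determinant means the columns are linearly independent.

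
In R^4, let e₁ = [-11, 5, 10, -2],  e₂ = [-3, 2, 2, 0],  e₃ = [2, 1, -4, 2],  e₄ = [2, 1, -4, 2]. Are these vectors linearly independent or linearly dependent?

linearly dependent

The matrix [e₁|e₂|e₃|e₄] has determinant 0.
A zero determinant means the columns are linearly dependent.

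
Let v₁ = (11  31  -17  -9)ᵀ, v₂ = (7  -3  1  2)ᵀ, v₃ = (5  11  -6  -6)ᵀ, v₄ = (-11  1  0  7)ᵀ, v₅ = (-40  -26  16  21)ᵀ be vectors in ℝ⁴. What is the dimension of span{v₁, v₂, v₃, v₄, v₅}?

3

Row-reduce the 5×4 matrix with these as rows.
Exactly 3 pivots survive; hence the rank is 3.
(With 5 elements in a 4-dimensional space the rank is at most 4.)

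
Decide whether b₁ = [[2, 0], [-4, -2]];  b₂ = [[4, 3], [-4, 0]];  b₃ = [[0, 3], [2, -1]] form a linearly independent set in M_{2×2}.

Take coordinates with respect to the standard basis {E₁₁, E₁₂, E₂₁, E₂₂}.
Row-reduce the matrix whose columns are b₁, b₂, b₃.
The reduction yields 3 nonzero rows, so the rank is 3.
Since rank = 3 (the number of vectors), the set is linearly independent.

linearly independent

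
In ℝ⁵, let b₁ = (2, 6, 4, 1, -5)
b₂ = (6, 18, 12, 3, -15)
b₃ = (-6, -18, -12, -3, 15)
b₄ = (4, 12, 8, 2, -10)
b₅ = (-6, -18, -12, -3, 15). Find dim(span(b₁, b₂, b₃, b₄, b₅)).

dim = 1

Apply Gaussian elimination to the matrix whose rows are b₁, b₂, b₃, b₄, b₅.
There is 1 pivot column, so rank = 1.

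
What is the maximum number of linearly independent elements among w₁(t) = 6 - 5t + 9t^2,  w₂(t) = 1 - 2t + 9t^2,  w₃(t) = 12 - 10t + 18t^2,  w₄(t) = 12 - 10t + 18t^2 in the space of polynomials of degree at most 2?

2

Use coordinates relative to {1, t, t^2}.
Form the matrix with w₁, w₂, w₃, w₄ as columns and reduce.
There are 2 pivot columns, so rank = 2.
(With 4 elements in a 3-dimensional space the rank is at most 3.)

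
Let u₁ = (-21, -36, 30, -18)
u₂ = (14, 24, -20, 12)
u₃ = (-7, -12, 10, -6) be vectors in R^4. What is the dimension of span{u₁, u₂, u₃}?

Put the 4×3 matrix [u₁|u₂|u₃] into echelon form.
There is 1 pivot column, so rank = 1.

1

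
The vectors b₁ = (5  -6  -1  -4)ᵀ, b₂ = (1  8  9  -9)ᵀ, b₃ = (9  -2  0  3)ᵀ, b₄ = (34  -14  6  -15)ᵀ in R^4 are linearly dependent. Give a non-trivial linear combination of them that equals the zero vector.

Set up α₁b₁ + … + α₄b₄ = 0 and solve the homogeneous system.
One solution (up to scaling) is (3, 1, 2, -1).

3b₁ + b₂ + 2b₃ - b₄ = 0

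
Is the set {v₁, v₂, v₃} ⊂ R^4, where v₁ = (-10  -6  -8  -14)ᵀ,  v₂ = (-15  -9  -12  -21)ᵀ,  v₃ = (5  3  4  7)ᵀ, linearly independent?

One vector is a scalar multiple of another, so the set is dependent.

linearly dependent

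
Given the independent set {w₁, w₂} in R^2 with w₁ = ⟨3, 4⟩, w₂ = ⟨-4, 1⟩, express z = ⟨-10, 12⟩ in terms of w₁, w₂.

z = 2w₁ + 4w₂

Since w₁, w₂ are independent, the coefficients expressing z are uniquely determined by a linear system.
Back-substitution yields (α₁, α₂) = (2, 4).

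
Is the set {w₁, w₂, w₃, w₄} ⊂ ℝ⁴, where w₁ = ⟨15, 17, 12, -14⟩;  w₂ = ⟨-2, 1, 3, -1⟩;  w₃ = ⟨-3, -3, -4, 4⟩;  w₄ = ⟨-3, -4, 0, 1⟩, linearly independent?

linearly dependent

The matrix [w₁|w₂|w₃|w₄] has determinant 0.
A zero determinant means the columns are linearly dependent.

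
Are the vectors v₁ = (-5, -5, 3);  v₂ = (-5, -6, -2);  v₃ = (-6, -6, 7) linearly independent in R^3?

linearly independent

The matrix [v₁|v₂|v₃] has determinant 17.
A nonzero determinant means the columns are linearly independent.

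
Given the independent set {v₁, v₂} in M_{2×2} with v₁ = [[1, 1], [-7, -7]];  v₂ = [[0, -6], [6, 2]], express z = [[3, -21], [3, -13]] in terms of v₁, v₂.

Work in coordinates with respect to the standard basis {E₁₁, E₁₂, E₂₁, E₂₂}.
Write z = α₁v₁ + α₂v₂ and equate components.
The system has the unique solution (α₁, α₂) = (3, 4).

z = 3v₁ + 4v₂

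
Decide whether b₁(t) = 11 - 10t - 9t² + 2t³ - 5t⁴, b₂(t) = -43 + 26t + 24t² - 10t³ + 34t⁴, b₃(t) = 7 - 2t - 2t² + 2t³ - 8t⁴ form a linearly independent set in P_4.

linearly dependent

Write each element as a coordinate vector in ℝ⁵ using {1, t, …, t⁴}.
Row-reduce the matrix whose columns are b₁, b₂, b₃.
The reduction yields 2 nonzero rows, so the rank is 2.
Since rank 2 < 3, the set is linearly dependent.
Indeed 2b₁ + b₂ + 3b₃ = 0.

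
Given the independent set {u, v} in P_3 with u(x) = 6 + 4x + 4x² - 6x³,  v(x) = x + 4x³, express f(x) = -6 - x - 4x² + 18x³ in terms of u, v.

f = -u + 3v

Take coordinate vectors relative to {1, x, …, x³}.
Set up the augmented matrix [u | v | f] and row-reduce.
Back-substitution yields (α₁, α₂) = (-1, 3).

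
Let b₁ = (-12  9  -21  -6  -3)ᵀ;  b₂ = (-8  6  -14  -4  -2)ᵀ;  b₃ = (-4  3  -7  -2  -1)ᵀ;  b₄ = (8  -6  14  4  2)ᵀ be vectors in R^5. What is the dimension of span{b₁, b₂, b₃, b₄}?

1

Form the matrix with b₁, b₂, b₃, b₄ as columns and reduce.
Exactly 1 pivot survives; hence the rank is 1.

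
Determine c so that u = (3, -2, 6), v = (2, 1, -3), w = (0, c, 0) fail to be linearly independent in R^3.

c = 0

Place the vectors as rows of a 3×3 matrix; dependence ⇔ determinant zero.
Cofactor expansion gives det = 21*c.
This vanishes exactly when c = 0.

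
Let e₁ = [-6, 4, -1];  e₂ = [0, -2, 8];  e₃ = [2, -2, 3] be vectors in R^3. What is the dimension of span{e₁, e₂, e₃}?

2

Row-reduce the 3×3 matrix with these as rows.
There are 2 pivot columns, so rank = 2.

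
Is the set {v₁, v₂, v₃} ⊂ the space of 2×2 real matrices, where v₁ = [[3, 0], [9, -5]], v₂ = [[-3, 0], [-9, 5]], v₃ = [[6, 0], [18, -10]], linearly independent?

linearly dependent

Take coordinates with respect to the standard basis {E₁₁, E₁₂, E₂₁, E₂₂}.
Place the vectors as rows of a 3×4 matrix and reduce to echelon form.
The reduction yields 1 nonzero row, so the rank is 1.
Since rank 1 < 3, the set is linearly dependent.
Indeed v₁ + v₂ = 0.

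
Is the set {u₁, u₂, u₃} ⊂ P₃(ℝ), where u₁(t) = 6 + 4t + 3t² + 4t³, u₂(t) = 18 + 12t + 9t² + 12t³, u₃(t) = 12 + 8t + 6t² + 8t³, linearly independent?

linearly dependent

Take coordinates with respect to the standard basis {1, t, …, t³}.
Place the vectors as rows of a 3×4 matrix and reduce to echelon form.
The reduction yields 1 nonzero row, so the rank is 1.
Since rank 1 < 3, the set is linearly dependent.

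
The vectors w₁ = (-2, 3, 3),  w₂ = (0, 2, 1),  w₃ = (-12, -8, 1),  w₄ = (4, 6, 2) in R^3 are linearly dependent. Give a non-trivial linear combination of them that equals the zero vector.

Row-reduce the matrix with w₁, w₂, w₃, w₄ as columns; the null space gives the coefficients.
One solution (up to scaling) is (2, -1, -1, -2).

2w₁ - w₂ - w₃ - 2w₄ = 0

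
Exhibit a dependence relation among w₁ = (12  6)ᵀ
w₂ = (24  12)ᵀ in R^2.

Solve the homogeneous system with w₁, w₂ as columns by row-reducing the coefficient matrix.
A generator of the null space is (2, -1).

2w₁ - w₂ = 0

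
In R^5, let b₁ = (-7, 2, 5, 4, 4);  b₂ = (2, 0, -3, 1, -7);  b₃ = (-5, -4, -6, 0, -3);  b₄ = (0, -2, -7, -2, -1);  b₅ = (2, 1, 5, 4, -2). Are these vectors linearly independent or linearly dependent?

linearly independent

The matrix [b₁|b₂|b₃|b₄|b₅] has determinant -2764.
A nonzero determinant means the columns are linearly independent.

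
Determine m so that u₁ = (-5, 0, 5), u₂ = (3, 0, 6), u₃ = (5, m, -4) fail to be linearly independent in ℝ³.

The vectors are dependent exactly when the determinant of the matrix with rows u₁, u₂, u₃ vanishes.
Cofactor expansion gives det = 45*m.
Solving 45*m = 0 yields m = 0.

m = 0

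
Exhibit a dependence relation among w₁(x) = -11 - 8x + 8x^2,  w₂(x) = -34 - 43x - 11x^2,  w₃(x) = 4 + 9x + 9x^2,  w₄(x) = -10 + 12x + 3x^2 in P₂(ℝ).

Take coordinates with respect to {1, x, x^2}.
Row-reduce the matrix with w₁, w₂, w₃, w₄ as columns; the null space gives the coefficients.
One solution (up to scaling) is (2, -1, -3, 0).

2w₁ - w₂ - 3w₃ = 0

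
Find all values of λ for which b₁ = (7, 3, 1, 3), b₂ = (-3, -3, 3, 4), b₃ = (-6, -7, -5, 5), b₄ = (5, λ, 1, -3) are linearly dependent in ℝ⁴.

λ = 23/5

Place the vectors as rows of a 4×4 matrix; dependence ⇔ determinant zero.
Cofactor expansion gives det = 335*λ - 1541.
Setting this to zero gives λ = 23/5.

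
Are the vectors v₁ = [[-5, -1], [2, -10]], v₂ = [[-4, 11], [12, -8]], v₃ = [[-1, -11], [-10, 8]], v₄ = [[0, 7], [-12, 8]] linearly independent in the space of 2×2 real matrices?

linearly independent

Take coordinates with respect to the standard basis {E₁₁, E₁₂, E₂₁, E₂₂}.
Place the vectors as rows of a 4×4 matrix and reduce to echelon form.
The reduction yields 4 nonzero rows, so the rank is 4.
Since rank = 4 (the number of vectors), the set is linearly independent.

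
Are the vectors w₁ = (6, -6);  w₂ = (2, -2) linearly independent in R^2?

linearly dependent

One vector is a scalar multiple of another, so the set is dependent.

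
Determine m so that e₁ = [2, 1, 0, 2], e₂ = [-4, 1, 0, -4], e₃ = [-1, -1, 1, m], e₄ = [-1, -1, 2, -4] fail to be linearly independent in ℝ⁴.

m = -5/2

The vectors are dependent exactly when the determinant of the matrix with rows e₁, e₂, e₃, e₄ vanishes.
Cofactor expansion gives det = -12*m - 30.
This vanishes exactly when m = -5/2.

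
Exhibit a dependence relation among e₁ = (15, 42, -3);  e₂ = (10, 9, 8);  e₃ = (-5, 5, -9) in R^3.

Solve the homogeneous system with e₁, e₂, e₃ as columns by row-reducing the coefficient matrix.
A generator of the null space is (1, -3, -3).

e₁ - 3e₂ - 3e₃ = 0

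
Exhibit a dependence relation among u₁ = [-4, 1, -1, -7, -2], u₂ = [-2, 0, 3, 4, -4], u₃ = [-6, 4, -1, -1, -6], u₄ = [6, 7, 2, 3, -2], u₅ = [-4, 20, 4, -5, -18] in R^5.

2u₁ + u₂ + u₃ + 2u₄ - u₅ = 0

Write the vectors as columns of a matrix and find a nonzero vector in its null space.
The free variable yields coefficients (2, 1, 1, 2, -1) (any nonzero multiple also works).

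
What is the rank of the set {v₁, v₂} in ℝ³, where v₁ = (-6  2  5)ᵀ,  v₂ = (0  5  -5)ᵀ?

rank 2

Put the 3×2 matrix [v₁|v₂] into echelon form.
Reduction leaves 2 leading entries, giving rank 2.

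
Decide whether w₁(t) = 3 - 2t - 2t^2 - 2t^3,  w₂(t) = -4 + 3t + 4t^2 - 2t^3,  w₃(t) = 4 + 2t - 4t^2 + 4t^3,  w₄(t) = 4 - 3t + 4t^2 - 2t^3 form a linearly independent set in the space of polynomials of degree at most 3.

linearly independent

Write each element as a coordinate vector in ℝ⁴ using {1, t, …, t^3}.
The matrix [w₁|w₂|w₃|w₄] has determinant -496.
A nonzero determinant means the columns are linearly independent.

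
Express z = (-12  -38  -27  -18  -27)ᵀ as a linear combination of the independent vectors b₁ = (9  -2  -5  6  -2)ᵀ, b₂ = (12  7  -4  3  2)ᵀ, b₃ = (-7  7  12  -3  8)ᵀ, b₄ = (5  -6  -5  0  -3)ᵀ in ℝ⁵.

z = -4b₁ - b₂ - 3b₃ + 3b₄

Solve the system with b₁, b₂, b₃, b₄ as columns and z as the right-hand side.
Row-reducing the augmented matrix gives the unique coefficients (α₁, …, α₄) = (-4, -1, -3, 3).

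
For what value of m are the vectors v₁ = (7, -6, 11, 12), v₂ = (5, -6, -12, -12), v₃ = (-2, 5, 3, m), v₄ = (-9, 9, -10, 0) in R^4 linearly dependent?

m = 36

The vectors are dependent exactly when the determinant of the matrix with rows v₁, v₂, v₃, v₄ vanishes.
The determinant works out to 4644 - 129*m.
This vanishes exactly when m = 36.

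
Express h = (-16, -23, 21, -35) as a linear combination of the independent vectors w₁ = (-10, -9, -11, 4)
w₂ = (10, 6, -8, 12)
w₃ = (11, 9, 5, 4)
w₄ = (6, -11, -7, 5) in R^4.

h = -2w₁ - 2w₂ - 2w₃ + w₄

Write h = c₁w₁ + … + c₄w₄ and equate components.
The system has the unique solution (c₁, …, c₄) = (-2, -2, -2, 1).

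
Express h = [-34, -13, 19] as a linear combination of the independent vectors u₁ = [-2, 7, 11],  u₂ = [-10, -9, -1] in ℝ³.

h = 2u₁ + 3u₂

Solve the system with u₁, u₂ as columns and h as the right-hand side.
Row-reducing the augmented matrix gives the unique coefficients (c₁, c₂) = (2, 3).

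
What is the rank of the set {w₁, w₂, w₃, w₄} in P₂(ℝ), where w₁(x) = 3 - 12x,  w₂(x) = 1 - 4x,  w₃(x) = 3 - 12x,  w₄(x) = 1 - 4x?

1

Use coordinates relative to {1, x, x^2}.
Apply Gaussian elimination to the matrix whose rows are w₁, w₂, w₃, w₄.
Exactly 1 pivot survives; hence the rank is 1.
(With 4 elements in a 3-dimensional space the rank is at most 3.)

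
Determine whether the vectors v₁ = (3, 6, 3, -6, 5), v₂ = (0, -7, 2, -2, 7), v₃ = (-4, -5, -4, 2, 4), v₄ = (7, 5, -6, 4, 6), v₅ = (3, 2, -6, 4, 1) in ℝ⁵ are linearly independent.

linearly independent

The matrix [v₁|v₂|v₃|v₄|v₅] has determinant -6582.
A nonzero determinant means the columns are linearly independent.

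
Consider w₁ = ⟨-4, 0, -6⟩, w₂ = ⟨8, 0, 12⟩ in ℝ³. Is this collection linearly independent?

linearly dependent

Row-reduce the matrix whose columns are w₁, w₂.
The reduction yields 1 nonzero row, so the rank is 1.
Since rank 1 < 2, the set is linearly dependent.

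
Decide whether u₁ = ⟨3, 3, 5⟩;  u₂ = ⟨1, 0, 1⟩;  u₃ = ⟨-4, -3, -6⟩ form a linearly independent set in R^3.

linearly dependent

Row-reduce the matrix whose columns are u₁, u₂, u₃.
The reduction yields 2 nonzero rows, so the rank is 2.
Since rank 2 < 3, the set is linearly dependent.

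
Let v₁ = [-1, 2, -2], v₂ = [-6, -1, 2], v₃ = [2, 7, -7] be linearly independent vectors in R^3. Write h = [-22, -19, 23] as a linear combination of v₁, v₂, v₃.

h = -4v₁ + 4v₂ - v₃

Solve the system with v₁, v₂, v₃ as columns and h as the right-hand side.
Row-reducing the augmented matrix gives the unique coefficients (α₁, α₂, α₃) = (-4, 4, -1).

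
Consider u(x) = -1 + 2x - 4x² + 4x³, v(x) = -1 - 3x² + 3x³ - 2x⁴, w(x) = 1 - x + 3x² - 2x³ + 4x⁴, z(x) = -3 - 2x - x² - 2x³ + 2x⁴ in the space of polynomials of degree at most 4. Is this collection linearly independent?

linearly independent

Take coordinates with respect to the standard basis {1, x, …, x⁴}.
Place the vectors as rows of a 4×5 matrix and reduce to echelon form.
The reduction yields 4 nonzero rows, so the rank is 4.
Since rank = 4 (the number of vectors), the set is linearly independent.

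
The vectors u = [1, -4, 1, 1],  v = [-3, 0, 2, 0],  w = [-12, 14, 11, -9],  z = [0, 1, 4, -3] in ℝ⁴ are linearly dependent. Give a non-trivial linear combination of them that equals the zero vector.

Write the vectors as columns of a matrix and find a nonzero vector in its null space.
A generator of the null space is (3, -3, 1, -2).

3u - 3v + w - 2z = 0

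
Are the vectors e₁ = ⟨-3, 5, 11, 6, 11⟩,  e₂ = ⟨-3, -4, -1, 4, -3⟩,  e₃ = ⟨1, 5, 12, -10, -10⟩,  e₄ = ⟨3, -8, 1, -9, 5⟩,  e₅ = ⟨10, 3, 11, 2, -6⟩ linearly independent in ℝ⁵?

linearly independent

Row-reduce the matrix whose columns are e₁, e₂, e₃, e₄, e₅.
The reduction yields 5 nonzero rows, so the rank is 5.
Since rank = 5 (the number of vectors), the set is linearly independent.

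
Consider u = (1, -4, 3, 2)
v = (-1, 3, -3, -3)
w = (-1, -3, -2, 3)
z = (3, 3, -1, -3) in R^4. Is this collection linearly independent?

The matrix [u|v|w|z] has determinant -96.
A nonzero determinant means the columns are linearly independent.

linearly independent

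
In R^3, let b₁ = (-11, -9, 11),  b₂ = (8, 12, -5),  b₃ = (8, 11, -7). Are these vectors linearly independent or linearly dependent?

Row-reduce the matrix whose columns are b₁, b₂, b₃.
The reduction yields 3 nonzero rows, so the rank is 3.
Since rank = 3 (the number of vectors), the set is linearly independent.

linearly independent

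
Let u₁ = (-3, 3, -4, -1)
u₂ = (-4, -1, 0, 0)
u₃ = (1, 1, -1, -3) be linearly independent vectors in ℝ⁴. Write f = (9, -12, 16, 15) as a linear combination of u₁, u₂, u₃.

f = -3u₁ - u₂ - 4u₃

Write f = α₁u₁ + … + α₃u₃ and equate components.
Row-reducing the augmented matrix gives the unique coefficients (α₁, α₂, α₃) = (-3, -1, -4).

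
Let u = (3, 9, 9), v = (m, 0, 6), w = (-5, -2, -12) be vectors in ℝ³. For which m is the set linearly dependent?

m = 13/5

The vectors are dependent exactly when the determinant of the matrix with rows u, v, w vanishes.
The determinant works out to 90*m - 234.
This vanishes exactly when m = 13/5.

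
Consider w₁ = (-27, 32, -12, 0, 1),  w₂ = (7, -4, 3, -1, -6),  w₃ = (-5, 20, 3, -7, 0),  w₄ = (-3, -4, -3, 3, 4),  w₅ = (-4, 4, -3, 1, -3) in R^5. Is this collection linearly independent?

linearly dependent

Row-reduce the matrix whose columns are w₁, w₂, w₃, w₄, w₅.
The reduction yields 3 nonzero rows, so the rank is 3.
Since rank 3 < 5, the set is linearly dependent.
Indeed 2w₂ + w₃ + 3w₄ = 0.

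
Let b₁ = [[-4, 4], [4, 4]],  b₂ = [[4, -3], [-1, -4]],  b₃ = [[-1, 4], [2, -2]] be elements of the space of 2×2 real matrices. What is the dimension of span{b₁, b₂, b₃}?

dim = 3

Represent each element by its coordinate vector in ℝ⁴.
Put the 4×3 matrix [b₁|b₂|b₃] into echelon form.
There are 3 pivot columns, so rank = 3.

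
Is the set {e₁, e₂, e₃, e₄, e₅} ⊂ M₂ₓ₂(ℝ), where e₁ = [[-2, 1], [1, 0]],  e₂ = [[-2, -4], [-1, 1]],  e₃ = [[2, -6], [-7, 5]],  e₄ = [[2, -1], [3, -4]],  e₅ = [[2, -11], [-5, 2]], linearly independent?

Write each element as a coordinate vector in ℝ⁴ using {E₁₁, E₁₂, E₂₁, E₂₂}.
There are 5 vectors in a 4-dimensional space, so they cannot be linearly independent.

linearly dependent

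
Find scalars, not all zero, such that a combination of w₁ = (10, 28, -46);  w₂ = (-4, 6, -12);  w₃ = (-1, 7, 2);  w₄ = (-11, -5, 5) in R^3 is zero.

Set up α₁w₁ + … + α₄w₄ = 0 and solve the homogeneous system.
The free variable yields coefficients (1, -3, 0, 2) (any nonzero multiple also works).

w₁ - 3w₂ + 2w₄ = 0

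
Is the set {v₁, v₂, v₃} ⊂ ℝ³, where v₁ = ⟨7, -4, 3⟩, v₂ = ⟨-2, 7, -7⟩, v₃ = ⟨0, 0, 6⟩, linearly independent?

linearly independent

Place the vectors as rows of a 3×3 matrix and reduce to echelon form.
The reduction yields 3 nonzero rows, so the rank is 3.
Since rank = 3 (the number of vectors), the set is linearly independent.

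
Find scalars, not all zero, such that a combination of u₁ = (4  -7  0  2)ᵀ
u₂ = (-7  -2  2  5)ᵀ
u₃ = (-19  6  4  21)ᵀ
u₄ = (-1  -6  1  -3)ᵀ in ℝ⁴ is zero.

3u₂ - u₃ - 2u₄ = 0

Solve the homogeneous system with u₁, u₂, u₃, u₄ as columns by row-reducing the coefficient matrix.
A generator of the null space is (0, 3, -1, -2).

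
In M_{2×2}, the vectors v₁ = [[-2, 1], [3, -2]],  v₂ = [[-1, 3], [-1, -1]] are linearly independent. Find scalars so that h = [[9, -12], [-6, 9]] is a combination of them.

h = -3v₁ - 3v₂

Work in coordinates with respect to the standard basis {E₁₁, E₁₂, E₂₁, E₂₂}.
Write h = α₁v₁ + α₂v₂ and equate components.
The system has the unique solution (α₁, α₂) = (-3, -3).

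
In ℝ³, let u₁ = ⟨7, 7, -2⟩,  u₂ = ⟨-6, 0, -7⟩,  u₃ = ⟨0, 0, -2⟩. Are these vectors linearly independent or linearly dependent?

Form the 3×3 matrix with these as columns; its determinant is -84.
A nonzero determinant means the columns are linearly independent.

linearly independent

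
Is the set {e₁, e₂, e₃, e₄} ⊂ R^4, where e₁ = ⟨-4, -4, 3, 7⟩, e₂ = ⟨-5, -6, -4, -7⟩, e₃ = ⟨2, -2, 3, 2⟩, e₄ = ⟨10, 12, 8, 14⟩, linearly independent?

linearly dependent

One vector is a scalar multiple of another, so the set is dependent.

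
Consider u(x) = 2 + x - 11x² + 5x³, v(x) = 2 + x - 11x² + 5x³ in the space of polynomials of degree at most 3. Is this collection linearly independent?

Take coordinates with respect to the standard basis {1, x, …, x³}.
Place the vectors as rows of a 2×4 matrix and reduce to echelon form.
The reduction yields 1 nonzero row, so the rank is 1.
Since rank 1 < 2, the set is linearly dependent.
Indeed u - v = 0.

linearly dependent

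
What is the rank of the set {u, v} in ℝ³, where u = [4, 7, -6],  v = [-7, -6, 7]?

Form the matrix with u, v as columns and reduce.
The echelon form has 2 nonzero rows, so the rank is 2.

2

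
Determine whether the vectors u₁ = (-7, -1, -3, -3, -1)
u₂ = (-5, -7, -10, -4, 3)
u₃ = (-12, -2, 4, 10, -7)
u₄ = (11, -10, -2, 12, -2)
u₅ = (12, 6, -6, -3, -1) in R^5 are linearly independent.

linearly independent

The matrix [u₁|u₂|u₃|u₄|u₅] has determinant 49375.
A nonzero determinant means the columns are linearly independent.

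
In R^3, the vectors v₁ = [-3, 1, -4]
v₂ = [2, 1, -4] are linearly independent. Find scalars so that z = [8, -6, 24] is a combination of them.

z = -4v₁ - 2v₂

Set up the augmented matrix [v₁ | v₂ | z] and row-reduce.
Back-substitution yields (α₁, α₂) = (-4, -2).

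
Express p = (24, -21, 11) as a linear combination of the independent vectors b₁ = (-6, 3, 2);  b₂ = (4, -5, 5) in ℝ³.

Solve the system with b₁, b₂ as columns and p as the right-hand side.
Back-substitution yields (α₁, α₂) = (-2, 3).

p = -2b₁ + 3b₂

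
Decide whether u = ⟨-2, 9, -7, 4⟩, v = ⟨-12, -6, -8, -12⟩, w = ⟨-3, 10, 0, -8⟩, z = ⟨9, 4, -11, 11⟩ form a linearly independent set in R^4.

linearly independent

The matrix [u|v|w|z] has determinant -22330.
A nonzero determinant means the columns are linearly independent.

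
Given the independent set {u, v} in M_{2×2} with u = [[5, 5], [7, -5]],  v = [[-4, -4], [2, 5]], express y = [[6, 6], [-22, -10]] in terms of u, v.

Take coordinate vectors relative to {E₁₁, E₁₂, E₂₁, E₂₂}.
Set up the augmented matrix [u | v | y] and row-reduce.
Back-substitution yields (c₁, c₂) = (-2, -4).

y = -2u - 4v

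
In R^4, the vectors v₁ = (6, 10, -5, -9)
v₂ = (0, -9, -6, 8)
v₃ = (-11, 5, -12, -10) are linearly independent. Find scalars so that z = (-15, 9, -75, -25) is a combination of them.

z = 3v₁ + 4v₂ + 3v₃

Since v₁, v₂, v₃ are independent, the coefficients expressing z are uniquely determined by a linear system.
The system has the unique solution (a₁, a₂, a₃) = (3, 4, 3).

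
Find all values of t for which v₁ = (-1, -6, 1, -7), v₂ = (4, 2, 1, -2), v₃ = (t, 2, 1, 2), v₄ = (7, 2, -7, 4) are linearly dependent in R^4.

t = -1

Dependence holds iff the 4×4 matrix [v₁ v₂ v₃ v₄] is singular.
The determinant works out to 160*t + 160.
Setting this to zero gives t = -1.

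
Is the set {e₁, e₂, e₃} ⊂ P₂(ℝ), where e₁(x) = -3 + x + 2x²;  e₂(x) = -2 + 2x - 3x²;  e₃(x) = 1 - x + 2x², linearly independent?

Take coordinates with respect to the standard basis {1, x, x²}.
Row-reduce the matrix whose columns are e₁, e₂, e₃.
The reduction yields 3 nonzero rows, so the rank is 3.
Since rank = 3 (the number of vectors), the set is linearly independent.

linearly independent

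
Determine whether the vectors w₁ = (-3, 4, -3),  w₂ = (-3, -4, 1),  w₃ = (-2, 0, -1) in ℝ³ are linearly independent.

The matrix [w₁|w₂|w₃] has determinant -8.
A nonzero determinant means the columns are linearly independent.

linearly independent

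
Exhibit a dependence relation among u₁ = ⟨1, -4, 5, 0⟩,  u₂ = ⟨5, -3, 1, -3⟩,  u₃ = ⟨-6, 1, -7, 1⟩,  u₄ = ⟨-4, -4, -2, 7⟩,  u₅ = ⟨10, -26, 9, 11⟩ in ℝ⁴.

Set up α₁u₁ + … + α₅u₅ = 0 and solve the homogeneous system.
A generator of the null space is (1, 3, -1, 3, -1).

u₁ + 3u₂ - u₃ + 3u₄ - u₅ = 0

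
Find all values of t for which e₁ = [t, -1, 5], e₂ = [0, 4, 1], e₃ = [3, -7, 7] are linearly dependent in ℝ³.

t = 9/5

Dependence holds iff the 3×3 matrix [e₁ e₂ e₃] is singular.
The determinant works out to 35*t - 63.
Setting this to zero gives t = 9/5.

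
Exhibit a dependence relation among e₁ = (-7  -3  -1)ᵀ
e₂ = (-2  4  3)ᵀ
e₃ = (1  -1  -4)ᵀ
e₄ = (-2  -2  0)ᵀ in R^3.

Set up α₁e₁ + … + α₄e₄ = 0 and solve the homogeneous system.
One solution (up to scaling) is (1, -1, -1, -3).

e₁ - e₂ - e₃ - 3e₄ = 0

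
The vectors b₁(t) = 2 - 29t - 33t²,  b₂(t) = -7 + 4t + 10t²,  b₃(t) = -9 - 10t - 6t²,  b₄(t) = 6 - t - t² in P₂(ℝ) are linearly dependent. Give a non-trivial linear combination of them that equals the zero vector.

b₁ + 2b₂ - 2b₃ - b₄ = 0

Take coordinates with respect to {1, t, t²}.
Write the vectors as columns of a matrix and find a nonzero vector in its null space.
The free variable yields coefficients (1, 2, -2, -1) (any nonzero multiple also works).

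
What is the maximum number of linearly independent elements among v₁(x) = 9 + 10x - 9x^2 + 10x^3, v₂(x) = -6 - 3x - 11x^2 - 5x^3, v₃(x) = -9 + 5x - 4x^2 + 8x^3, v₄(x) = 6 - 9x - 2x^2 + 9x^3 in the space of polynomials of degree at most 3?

4

Represent each element by its coordinate vector in ℝ⁴.
Put the 4×4 matrix [v₁|v₂|v₃|v₄] into echelon form.
The echelon form has 4 nonzero rows, so the rank is 4.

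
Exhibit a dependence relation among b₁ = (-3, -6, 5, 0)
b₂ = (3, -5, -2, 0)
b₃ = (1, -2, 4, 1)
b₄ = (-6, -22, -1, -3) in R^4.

3b₁ + 2b₂ - 3b₃ - b₄ = 0

Row-reduce the matrix with b₁, b₂, b₃, b₄ as columns; the null space gives the coefficients.
A generator of the null space is (3, 2, -3, -1).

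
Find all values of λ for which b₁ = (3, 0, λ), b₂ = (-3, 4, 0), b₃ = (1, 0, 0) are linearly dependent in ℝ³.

The set is linearly dependent precisely when det[b₁; b₂; b₃] = 0.
Cofactor expansion gives det = -4*λ.
Setting this to zero gives λ = 0.

λ = 0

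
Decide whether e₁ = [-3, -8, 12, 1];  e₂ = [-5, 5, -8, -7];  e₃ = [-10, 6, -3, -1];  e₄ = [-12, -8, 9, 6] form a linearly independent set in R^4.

linearly independent

Form the 4×4 matrix with these as columns; its determinant is -6491.
A nonzero determinant means the columns are linearly independent.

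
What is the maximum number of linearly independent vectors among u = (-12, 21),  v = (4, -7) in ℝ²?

Form the matrix with u, v as columns and reduce.
The echelon form has 1 nonzero row, so the rank is 1.

1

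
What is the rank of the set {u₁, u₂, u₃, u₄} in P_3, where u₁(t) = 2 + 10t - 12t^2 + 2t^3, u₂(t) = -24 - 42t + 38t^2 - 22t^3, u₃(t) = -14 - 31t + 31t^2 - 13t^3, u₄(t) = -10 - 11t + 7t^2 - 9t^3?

rank 2

Use coordinates relative to {1, t, …, t^3}.
Row-reduce the 4×4 matrix with these as rows.
There are 2 pivot columns, so rank = 2.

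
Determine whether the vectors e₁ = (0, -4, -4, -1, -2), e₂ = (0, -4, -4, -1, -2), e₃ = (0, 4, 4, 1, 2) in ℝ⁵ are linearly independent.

linearly dependent

Row-reduce the matrix whose columns are e₁, e₂, e₃.
The reduction yields 1 nonzero row, so the rank is 1.
Since rank 1 < 3, the set is linearly dependent.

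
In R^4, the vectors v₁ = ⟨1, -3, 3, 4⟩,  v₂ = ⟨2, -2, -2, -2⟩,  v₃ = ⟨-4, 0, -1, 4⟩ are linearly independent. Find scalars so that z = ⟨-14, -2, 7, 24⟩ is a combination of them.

Write z = a₁v₁ + … + a₃v₃ and equate components.
The system has the unique solution (a₁, a₂, a₃) = (2, -2, 3).

z = 2v₁ - 2v₂ + 3v₃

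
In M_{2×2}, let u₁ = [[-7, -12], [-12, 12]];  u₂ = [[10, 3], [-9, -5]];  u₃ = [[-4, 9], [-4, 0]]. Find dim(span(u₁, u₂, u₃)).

3

Use coordinates relative to {E₁₁, E₁₂, E₂₁, E₂₂}.
Row-reduce the 3×4 matrix with these as rows.
There are 3 pivot columns, so rank = 3.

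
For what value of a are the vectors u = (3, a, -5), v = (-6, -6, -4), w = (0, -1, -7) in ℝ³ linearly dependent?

Place the vectors as rows of a 3×3 matrix; dependence ⇔ determinant zero.
Expanding, det = 84 - 42*a.
Solving 84 - 42*a = 0 yields a = 2.

a = 2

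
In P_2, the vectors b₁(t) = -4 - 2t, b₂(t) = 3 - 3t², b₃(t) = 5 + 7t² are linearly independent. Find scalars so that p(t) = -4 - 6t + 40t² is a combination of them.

p = 3b₁ - 4b₂ + 4b₃

Identify each element with its coordinate vector in ℝ³ via {1, t, t²}.
Set up the augmented matrix [b₁ | b₂ | b₃ | p] and row-reduce.
Back-substitution yields (c₁, c₂, c₃) = (3, -4, 4).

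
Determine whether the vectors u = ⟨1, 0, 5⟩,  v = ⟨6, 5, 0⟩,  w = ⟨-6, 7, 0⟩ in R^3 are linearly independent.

linearly independent

Place the vectors as rows of a 3×3 matrix and reduce to echelon form.
The reduction yields 3 nonzero rows, so the rank is 3.
Since rank = 3 (the number of vectors), the set is linearly independent.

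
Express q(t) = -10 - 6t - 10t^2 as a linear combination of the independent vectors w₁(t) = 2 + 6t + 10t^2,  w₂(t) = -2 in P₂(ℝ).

Take coordinate vectors relative to {1, t, t^2}.
Set up the augmented matrix [w₁ | w₂ | q] and row-reduce.
Row-reducing the augmented matrix gives the unique coefficients (a₁, a₂) = (-1, 4).

q = -w₁ + 4w₂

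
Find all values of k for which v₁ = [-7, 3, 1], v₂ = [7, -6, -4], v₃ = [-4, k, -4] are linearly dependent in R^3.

k = -20/7

Place the vectors as rows of a 3×3 matrix; dependence ⇔ determinant zero.
Cofactor expansion gives det = -21*k - 60.
This vanishes exactly when k = -20/7.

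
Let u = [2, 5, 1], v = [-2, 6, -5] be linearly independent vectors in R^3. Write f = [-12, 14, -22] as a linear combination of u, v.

Solve the system with u, v as columns and f as the right-hand side.
Row-reducing the augmented matrix gives the unique coefficients (α₁, α₂) = (-2, 4).

f = -2u + 4v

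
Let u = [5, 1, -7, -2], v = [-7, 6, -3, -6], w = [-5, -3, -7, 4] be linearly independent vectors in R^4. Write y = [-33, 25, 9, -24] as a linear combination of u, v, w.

y = -2u + 4v - w

Since u, v, w are independent, the coefficients expressing y are uniquely determined by a linear system.
Row-reducing the augmented matrix gives the unique coefficients (α₁, α₂, α₃) = (-2, 4, -1).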